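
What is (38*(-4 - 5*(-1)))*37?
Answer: 1406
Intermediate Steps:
(38*(-4 - 5*(-1)))*37 = (38*(-4 + 5))*37 = (38*1)*37 = 38*37 = 1406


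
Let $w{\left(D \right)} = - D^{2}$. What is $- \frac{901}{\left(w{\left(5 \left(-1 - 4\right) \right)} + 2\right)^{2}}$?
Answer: $- \frac{901}{388129} \approx -0.0023214$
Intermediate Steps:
$- \frac{901}{\left(w{\left(5 \left(-1 - 4\right) \right)} + 2\right)^{2}} = - \frac{901}{\left(- \left(5 \left(-1 - 4\right)\right)^{2} + 2\right)^{2}} = - \frac{901}{\left(- \left(5 \left(-5\right)\right)^{2} + 2\right)^{2}} = - \frac{901}{\left(- \left(-25\right)^{2} + 2\right)^{2}} = - \frac{901}{\left(\left(-1\right) 625 + 2\right)^{2}} = - \frac{901}{\left(-625 + 2\right)^{2}} = - \frac{901}{\left(-623\right)^{2}} = - \frac{901}{388129}$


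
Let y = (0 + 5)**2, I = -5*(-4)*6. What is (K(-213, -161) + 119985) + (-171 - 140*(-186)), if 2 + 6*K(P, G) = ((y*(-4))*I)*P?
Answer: 1715561/3 ≈ 5.7185e+5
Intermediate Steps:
I = 120 (I = 20*6 = 120)
y = 25 (y = 5**2 = 25)
K(P, G) = -1/3 - 2000*P (K(P, G) = -1/3 + (((25*(-4))*120)*P)/6 = -1/3 + ((-100*120)*P)/6 = -1/3 + (-12000*P)/6 = -1/3 - 2000*P)
(K(-213, -161) + 119985) + (-171 - 140*(-186)) = ((-1/3 - 2000*(-213)) + 119985) + (-171 - 140*(-186)) = ((-1/3 + 426000) + 119985) + (-171 + 26040) = (1277999/3 + 119985) + 25869 = 1637954/3 + 25869 = 1715561/3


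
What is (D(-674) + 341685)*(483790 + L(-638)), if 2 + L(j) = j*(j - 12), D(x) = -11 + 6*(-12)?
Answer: 306925297776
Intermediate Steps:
D(x) = -83 (D(x) = -11 - 72 = -83)
L(j) = -2 + j*(-12 + j) (L(j) = -2 + j*(j - 12) = -2 + j*(-12 + j))
(D(-674) + 341685)*(483790 + L(-638)) = (-83 + 341685)*(483790 + (-2 + (-638)² - 12*(-638))) = 341602*(483790 + (-2 + 407044 + 7656)) = 341602*(483790 + 414698) = 341602*898488 = 306925297776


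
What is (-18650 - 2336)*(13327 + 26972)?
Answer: -845714814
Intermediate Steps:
(-18650 - 2336)*(13327 + 26972) = -20986*40299 = -845714814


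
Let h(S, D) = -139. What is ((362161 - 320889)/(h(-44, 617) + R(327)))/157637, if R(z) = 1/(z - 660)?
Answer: -156177/82917062 ≈ -0.0018835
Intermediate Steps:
R(z) = 1/(-660 + z)
((362161 - 320889)/(h(-44, 617) + R(327)))/157637 = ((362161 - 320889)/(-139 + 1/(-660 + 327)))/157637 = (41272/(-139 + 1/(-333)))*(1/157637) = (41272/(-139 - 1/333))*(1/157637) = (41272/(-46288/333))*(1/157637) = (41272*(-333/46288))*(1/157637) = -156177/526*1/157637 = -156177/82917062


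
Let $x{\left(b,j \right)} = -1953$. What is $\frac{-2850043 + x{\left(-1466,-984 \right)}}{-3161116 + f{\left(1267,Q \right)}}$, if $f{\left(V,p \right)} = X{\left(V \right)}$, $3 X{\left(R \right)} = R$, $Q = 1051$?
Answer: $\frac{1222284}{1354583} \approx 0.90233$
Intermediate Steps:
$X{\left(R \right)} = \frac{R}{3}$
$f{\left(V,p \right)} = \frac{V}{3}$
$\frac{-2850043 + x{\left(-1466,-984 \right)}}{-3161116 + f{\left(1267,Q \right)}} = \frac{-2850043 - 1953}{-3161116 + \frac{1}{3} \cdot 1267} = - \frac{2851996}{-3161116 + \frac{1267}{3}} = - \frac{2851996}{- \frac{9482081}{3}} = \left(-2851996\right) \left(- \frac{3}{9482081}\right) = \frac{1222284}{1354583}$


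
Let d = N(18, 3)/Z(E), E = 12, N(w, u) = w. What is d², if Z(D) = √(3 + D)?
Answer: 108/5 ≈ 21.600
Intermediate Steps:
d = 6*√15/5 (d = 18/(√(3 + 12)) = 18/(√15) = 18*(√15/15) = 6*√15/5 ≈ 4.6476)
d² = (6*√15/5)² = 108/5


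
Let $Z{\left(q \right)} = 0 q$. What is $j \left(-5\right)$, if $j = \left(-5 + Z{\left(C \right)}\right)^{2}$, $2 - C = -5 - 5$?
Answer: $-125$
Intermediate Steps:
$C = 12$ ($C = 2 - \left(-5 - 5\right) = 2 - -10 = 2 + 10 = 12$)
$Z{\left(q \right)} = 0$
$j = 25$ ($j = \left(-5 + 0\right)^{2} = \left(-5\right)^{2} = 25$)
$j \left(-5\right) = 25 \left(-5\right) = -125$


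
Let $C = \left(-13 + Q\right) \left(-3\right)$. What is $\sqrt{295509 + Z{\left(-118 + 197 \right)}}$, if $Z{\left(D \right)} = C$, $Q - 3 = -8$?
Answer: $\sqrt{295563} \approx 543.66$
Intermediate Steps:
$Q = -5$ ($Q = 3 - 8 = -5$)
$C = 54$ ($C = \left(-13 - 5\right) \left(-3\right) = \left(-18\right) \left(-3\right) = 54$)
$Z{\left(D \right)} = 54$
$\sqrt{295509 + Z{\left(-118 + 197 \right)}} = \sqrt{295509 + 54} = \sqrt{295563}$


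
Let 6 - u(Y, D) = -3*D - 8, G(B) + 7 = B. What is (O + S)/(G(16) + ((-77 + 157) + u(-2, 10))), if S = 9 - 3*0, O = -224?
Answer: -215/133 ≈ -1.6165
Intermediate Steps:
G(B) = -7 + B
S = 9 (S = 9 + 0 = 9)
u(Y, D) = 14 + 3*D (u(Y, D) = 6 - (-3*D - 8) = 6 - (-8 - 3*D) = 6 + (8 + 3*D) = 14 + 3*D)
(O + S)/(G(16) + ((-77 + 157) + u(-2, 10))) = (-224 + 9)/((-7 + 16) + ((-77 + 157) + (14 + 3*10))) = -215/(9 + (80 + (14 + 30))) = -215/(9 + (80 + 44)) = -215/(9 + 124) = -215/133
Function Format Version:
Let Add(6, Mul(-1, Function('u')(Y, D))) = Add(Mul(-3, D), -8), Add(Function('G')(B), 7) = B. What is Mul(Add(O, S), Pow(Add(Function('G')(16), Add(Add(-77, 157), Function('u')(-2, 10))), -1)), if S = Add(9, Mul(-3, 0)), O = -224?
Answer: Rational(-215, 133) ≈ -1.6165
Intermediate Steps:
Function('G')(B) = Add(-7, B)
S = 9 (S = Add(9, 0) = 9)
Function('u')(Y, D) = Add(14, Mul(3, D)) (Function('u')(Y, D) = Add(6, Mul(-1, Add(Mul(-3, D), -8))) = Add(6, Mul(-1, Add(-8, Mul(-3, D)))) = Add(6, Add(8, Mul(3, D))) = Add(14, Mul(3, D)))
Mul(Add(O, S), Pow(Add(Function('G')(16), Add(Add(-77, 157), Function('u')(-2, 10))), -1)) = Mul(Add(-224, 9), Pow(Add(Add(-7, 16), Add(Add(-77, 157), Add(14, Mul(3, 10)))), -1)) = Mul(-215, Pow(Add(9, Add(80, Add(14, 30))), -1)) = Mul(-215, Pow(Add(9, Add(80, 44)), -1)) = Mul(-215, Pow(Add(9, 124), -1)) = Mul(-215, Pow(133, -1)) = Mul(-215, Rational(1, 133)) = Rational(-215, 133)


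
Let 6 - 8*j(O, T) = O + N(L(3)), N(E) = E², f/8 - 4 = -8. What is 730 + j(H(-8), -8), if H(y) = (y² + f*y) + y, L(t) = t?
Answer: 5525/8 ≈ 690.63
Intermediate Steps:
f = -32 (f = 32 + 8*(-8) = 32 - 64 = -32)
H(y) = y² - 31*y (H(y) = (y² - 32*y) + y = y² - 31*y)
j(O, T) = -3/8 - O/8 (j(O, T) = ¾ - (O + 3²)/8 = ¾ - (O + 9)/8 = ¾ - (9 + O)/8 = ¾ + (-9/8 - O/8) = -3/8 - O/8)
730 + j(H(-8), -8) = 730 + (-3/8 - (-1)*(-31 - 8)) = 730 + (-3/8 - (-1)*(-39)) = 730 + (-3/8 - ⅛*312) = 730 + (-3/8 - 39) = 730 - 315/8 = 5525/8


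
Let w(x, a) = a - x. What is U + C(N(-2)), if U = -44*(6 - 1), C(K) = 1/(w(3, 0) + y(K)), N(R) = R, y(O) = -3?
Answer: -1321/6 ≈ -220.17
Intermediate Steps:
C(K) = -⅙ (C(K) = 1/((0 - 1*3) - 3) = 1/((0 - 3) - 3) = 1/(-3 - 3) = 1/(-6) = -⅙)
U = -220 (U = -44*5 = -220)
U + C(N(-2)) = -220 - ⅙ = -1321/6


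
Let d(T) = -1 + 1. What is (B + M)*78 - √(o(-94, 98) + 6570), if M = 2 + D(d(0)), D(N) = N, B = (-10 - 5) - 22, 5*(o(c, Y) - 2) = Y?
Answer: -2730 - 3*√18310/5 ≈ -2811.2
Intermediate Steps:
o(c, Y) = 2 + Y/5
B = -37 (B = -15 - 22 = -37)
d(T) = 0
M = 2 (M = 2 + 0 = 2)
(B + M)*78 - √(o(-94, 98) + 6570) = (-37 + 2)*78 - √((2 + (⅕)*98) + 6570) = -35*78 - √((2 + 98/5) + 6570) = -2730 - √(108/5 + 6570) = -2730 - √(32958/5) = -2730 - 3*√18310/5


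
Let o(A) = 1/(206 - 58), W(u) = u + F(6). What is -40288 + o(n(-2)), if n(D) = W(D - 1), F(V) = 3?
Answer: -5962623/148 ≈ -40288.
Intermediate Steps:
W(u) = 3 + u (W(u) = u + 3 = 3 + u)
n(D) = 2 + D (n(D) = 3 + (D - 1) = 3 + (-1 + D) = 2 + D)
o(A) = 1/148
-40288 + o(n(-2)) = -40288 + 1/148 = -5962623/148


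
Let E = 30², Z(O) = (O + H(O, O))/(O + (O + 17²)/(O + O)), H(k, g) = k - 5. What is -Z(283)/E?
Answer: -52921/24112500 ≈ -0.0021948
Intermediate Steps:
H(k, g) = -5 + k
Z(O) = (-5 + 2*O)/(O + (289 + O)/(2*O)) (Z(O) = (O + (-5 + O))/(O + (O + 17²)/(O + O)) = (-5 + 2*O)/(O + (O + 289)/((2*O))) = (-5 + 2*O)/(O + (289 + O)*(1/(2*O))) = (-5 + 2*O)/(O + (289 + O)/(2*O)))
E = 900
-Z(283)/E = -2*283*(-5 + 2*283)/(289 + 283 + 2*283²)/900 = -2*283*(-5 + 566)/(289 + 283 + 2*80089)/900 = -2*283*561/(289 + 283 + 160178)/900 = -2*283*561/160750/900 = -2*283*(1/160750)*561/900 = -158763/(80375*900) = -1*52921/24112500 = -52921/24112500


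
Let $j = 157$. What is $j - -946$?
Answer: $1103$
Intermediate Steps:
$j - -946 = 157 - -946 = 157 + 946 = 1103$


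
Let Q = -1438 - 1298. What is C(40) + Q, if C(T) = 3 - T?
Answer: -2773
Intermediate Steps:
Q = -2736
C(40) + Q = (3 - 1*40) - 2736 = (3 - 40) - 2736 = -37 - 2736 = -2773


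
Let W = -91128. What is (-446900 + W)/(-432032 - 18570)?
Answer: 269014/225301 ≈ 1.1940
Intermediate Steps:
(-446900 + W)/(-432032 - 18570) = (-446900 - 91128)/(-432032 - 18570) = -538028/(-450602) = -538028*(-1/450602) = 269014/225301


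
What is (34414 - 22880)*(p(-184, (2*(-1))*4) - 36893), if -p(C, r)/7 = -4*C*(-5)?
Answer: -128408022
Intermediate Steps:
p(C, r) = -140*C (p(C, r) = -7*(-4*C)*(-5) = -140*C)
(34414 - 22880)*(p(-184, (2*(-1))*4) - 36893) = (34414 - 22880)*(-140*(-184) - 36893) = 11534*(25760 - 36893) = 11534*(-11133) = -128408022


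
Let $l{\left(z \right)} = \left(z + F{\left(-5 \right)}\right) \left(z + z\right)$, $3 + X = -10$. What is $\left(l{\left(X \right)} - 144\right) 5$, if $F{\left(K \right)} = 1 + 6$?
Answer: $60$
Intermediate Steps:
$X = -13$ ($X = -3 - 10 = -13$)
$F{\left(K \right)} = 7$
$l{\left(z \right)} = 2 z \left(7 + z\right)$ ($l{\left(z \right)} = \left(z + 7\right) \left(z + z\right) = \left(7 + z\right) 2 z = 2 z \left(7 + z\right)$)
$\left(l{\left(X \right)} - 144\right) 5 = \left(2 \left(-13\right) \left(7 - 13\right) - 144\right) 5 = \left(2 \left(-13\right) \left(-6\right) - 144\right) 5 = \left(156 - 144\right) 5 = 12 \cdot 5 = 60$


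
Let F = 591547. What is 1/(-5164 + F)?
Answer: 1/586383 ≈ 1.7054e-6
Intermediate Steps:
1/(-5164 + F) = 1/(-5164 + 591547) = 1/586383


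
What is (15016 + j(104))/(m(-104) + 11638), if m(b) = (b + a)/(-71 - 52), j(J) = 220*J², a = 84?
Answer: 147263964/715747 ≈ 205.75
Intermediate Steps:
m(b) = -28/41 - b/123 (m(b) = (b + 84)/(-71 - 52) = (84 + b)/(-123) = (84 + b)*(-1/123) = -28/41 - b/123)
(15016 + j(104))/(m(-104) + 11638) = (15016 + 220*104²)/((-28/41 - 1/123*(-104)) + 11638) = (15016 + 220*10816)/((-28/41 + 104/123) + 11638) = (15016 + 2379520)/(20/123 + 11638) = 2394536/(1431494/123) = 2394536*(123/1431494) = 147263964/715747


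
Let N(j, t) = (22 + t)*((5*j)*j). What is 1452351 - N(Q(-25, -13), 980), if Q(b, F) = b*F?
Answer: -527728899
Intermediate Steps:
Q(b, F) = F*b
N(j, t) = 5*j**2*(22 + t) (N(j, t) = (22 + t)*(5*j**2) = 5*j**2*(22 + t))
1452351 - N(Q(-25, -13), 980) = 1452351 - 5*(-13*(-25))**2*(22 + 980) = 1452351 - 5*325**2*1002 = 1452351 - 5*105625*1002 = 1452351 - 1*529181250 = 1452351 - 529181250 = -527728899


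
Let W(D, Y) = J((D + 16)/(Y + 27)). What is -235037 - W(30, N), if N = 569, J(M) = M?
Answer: -70041049/298 ≈ -2.3504e+5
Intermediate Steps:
W(D, Y) = (16 + D)/(27 + Y) (W(D, Y) = (D + 16)/(Y + 27) = (16 + D)/(27 + Y))
-235037 - W(30, N) = -235037 - (16 + 30)/(27 + 569) = -235037 - 46/596 = -235037 - 1*23/298 = -235037 - 23/298 = -70041049/298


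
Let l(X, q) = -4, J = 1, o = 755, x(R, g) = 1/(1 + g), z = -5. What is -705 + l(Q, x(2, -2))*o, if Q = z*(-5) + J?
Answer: -3725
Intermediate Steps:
Q = 26 (Q = -5*(-5) + 1 = 25 + 1 = 26)
-705 + l(Q, x(2, -2))*o = -705 - 4*755 = -705 - 3020 = -3725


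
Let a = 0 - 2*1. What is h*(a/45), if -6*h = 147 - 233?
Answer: -86/135 ≈ -0.63704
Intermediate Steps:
a = -2 (a = 0 - 2 = -2)
h = 43/3 (h = -(147 - 233)/6 = -⅙*(-86) = 43/3 ≈ 14.333)
h*(a/45) = 43*(-2/45)/3 = 43*(-2*1/45)/3 = (43/3)*(-2/45) = -86/135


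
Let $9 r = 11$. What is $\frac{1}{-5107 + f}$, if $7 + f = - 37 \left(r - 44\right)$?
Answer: $- \frac{9}{31781} \approx -0.00028319$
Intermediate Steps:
$r = \frac{11}{9}$ ($r = \frac{1}{9} \cdot 11 = \frac{11}{9} \approx 1.2222$)
$f = \frac{14182}{9}$ ($f = -7 - 37 \left(\frac{11}{9} - 44\right) = -7 - - \frac{14245}{9} = -7 + \frac{14245}{9} = \frac{14182}{9} \approx 1575.8$)
$\frac{1}{-5107 + f} = \frac{1}{-5107 + \frac{14182}{9}} = \frac{1}{- \frac{31781}{9}} = - \frac{9}{31781}$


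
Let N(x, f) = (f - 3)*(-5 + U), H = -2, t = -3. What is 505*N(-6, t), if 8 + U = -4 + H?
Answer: 57570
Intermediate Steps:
U = -14 (U = -8 + (-4 - 2) = -8 - 6 = -14)
N(x, f) = 57 - 19*f (N(x, f) = (f - 3)*(-5 - 14) = (-3 + f)*(-19) = 57 - 19*f)
505*N(-6, t) = 505*(57 - 19*(-3)) = 505*(57 + 57) = 505*114 = 57570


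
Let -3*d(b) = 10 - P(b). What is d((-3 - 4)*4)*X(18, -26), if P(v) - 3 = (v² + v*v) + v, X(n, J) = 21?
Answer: 10731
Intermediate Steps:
P(v) = 3 + v + 2*v² (P(v) = 3 + ((v² + v*v) + v) = 3 + ((v² + v²) + v) = 3 + (2*v² + v) = 3 + (v + 2*v²) = 3 + v + 2*v²)
d(b) = -7/3 + b/3 + 2*b²/3 (d(b) = -(10 - (3 + b + 2*b²))/3 = -(10 + (-3 - b - 2*b²))/3 = -(7 - b - 2*b²)/3 = -7/3 + b/3 + 2*b²/3)
d((-3 - 4)*4)*X(18, -26) = (-7/3 + ((-3 - 4)*4)/3 + 2*((-3 - 4)*4)²/3)*21 = (-7/3 + (-7*4)/3 + 2*(-7*4)²/3)*21 = (-7/3 + (⅓)*(-28) + (⅔)*(-28)²)*21 = (-7/3 - 28/3 + (⅔)*784)*21 = (-7/3 - 28/3 + 1568/3)*21 = 511*21 = 10731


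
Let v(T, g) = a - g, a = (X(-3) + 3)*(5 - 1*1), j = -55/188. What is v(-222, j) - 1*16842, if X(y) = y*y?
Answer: -3157217/188 ≈ -16794.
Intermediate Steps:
j = -55/188 (j = -55*1/188 = -55/188 ≈ -0.29255)
X(y) = y²
a = 48 (a = ((-3)² + 3)*(5 - 1*1) = (9 + 3)*(5 - 1) = 12*4 = 48)
v(T, g) = 48 - g
v(-222, j) - 1*16842 = (48 - 1*(-55/188)) - 1*16842 = (48 + 55/188) - 16842 = 9079/188 - 16842 = -3157217/188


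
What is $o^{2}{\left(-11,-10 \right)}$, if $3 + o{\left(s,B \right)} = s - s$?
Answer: $9$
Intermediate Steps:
$o{\left(s,B \right)} = -3$ ($o{\left(s,B \right)} = -3 + \left(s - s\right) = -3 + 0 = -3$)
$o^{2}{\left(-11,-10 \right)} = \left(-3\right)^{2} = 9$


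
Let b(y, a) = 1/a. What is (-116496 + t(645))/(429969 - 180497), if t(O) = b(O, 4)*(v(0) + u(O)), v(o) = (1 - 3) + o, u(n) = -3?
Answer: -465989/997888 ≈ -0.46698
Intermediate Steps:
v(o) = -2 + o
t(O) = -5/4 (t(O) = ((-2 + 0) - 3)/4 = (-2 - 3)/4 = (1/4)*(-5) = -5/4)
(-116496 + t(645))/(429969 - 180497) = (-116496 - 5/4)/(429969 - 180497) = -465989/4/249472 = -465989/4*1/249472 = -465989/997888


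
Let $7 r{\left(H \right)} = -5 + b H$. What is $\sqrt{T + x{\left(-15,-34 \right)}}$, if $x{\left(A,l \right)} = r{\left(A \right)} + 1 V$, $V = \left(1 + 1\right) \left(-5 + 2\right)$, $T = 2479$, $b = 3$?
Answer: $\frac{\sqrt{120827}}{7} \approx 49.657$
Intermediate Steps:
$V = -6$ ($V = 2 \left(-3\right) = -6$)
$r{\left(H \right)} = - \frac{5}{7} + \frac{3 H}{7}$ ($r{\left(H \right)} = \frac{-5 + 3 H}{7} = - \frac{5}{7} + \frac{3 H}{7}$)
$x{\left(A,l \right)} = - \frac{47}{7} + \frac{3 A}{7}$ ($x{\left(A,l \right)} = \left(- \frac{5}{7} + \frac{3 A}{7}\right) + 1 \left(-6\right) = \left(- \frac{5}{7} + \frac{3 A}{7}\right) - 6 = - \frac{47}{7} + \frac{3 A}{7}$)
$\sqrt{T + x{\left(-15,-34 \right)}} = \sqrt{2479 + \left(- \frac{47}{7} + \frac{3}{7} \left(-15\right)\right)} = \sqrt{2479 - \frac{92}{7}} = \sqrt{\frac{17261}{7}} = \frac{\sqrt{120827}}{7}$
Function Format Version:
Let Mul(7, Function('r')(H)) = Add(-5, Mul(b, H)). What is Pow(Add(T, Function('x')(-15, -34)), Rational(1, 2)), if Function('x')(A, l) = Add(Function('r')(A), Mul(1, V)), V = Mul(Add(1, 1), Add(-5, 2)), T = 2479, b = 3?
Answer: Mul(Rational(1, 7), Pow(120827, Rational(1, 2))) ≈ 49.657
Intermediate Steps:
V = -6 (V = Mul(2, -3) = -6)
Function('r')(H) = Add(Rational(-5, 7), Mul(Rational(3, 7), H)) (Function('r')(H) = Mul(Rational(1, 7), Add(-5, Mul(3, H))) = Add(Rational(-5, 7), Mul(Rational(3, 7), H)))
Function('x')(A, l) = Add(Rational(-47, 7), Mul(Rational(3, 7), A)) (Function('x')(A, l) = Add(Add(Rational(-5, 7), Mul(Rational(3, 7), A)), Mul(1, -6)) = Add(Add(Rational(-5, 7), Mul(Rational(3, 7), A)), -6) = Add(Rational(-47, 7), Mul(Rational(3, 7), A)))
Pow(Add(T, Function('x')(-15, -34)), Rational(1, 2)) = Pow(Add(2479, Add(Rational(-47, 7), Mul(Rational(3, 7), -15))), Rational(1, 2)) = Pow(Add(2479, Add(Rational(-47, 7), Rational(-45, 7))), Rational(1, 2)) = Pow(Add(2479, Rational(-92, 7)), Rational(1, 2)) = Pow(Rational(17261, 7), Rational(1, 2)) = Mul(Rational(1, 7), Pow(120827, Rational(1, 2)))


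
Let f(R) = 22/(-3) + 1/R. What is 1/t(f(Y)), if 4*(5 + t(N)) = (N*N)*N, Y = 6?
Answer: -864/83827 ≈ -0.010307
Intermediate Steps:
f(R) = -22/3 + 1/R (f(R) = 22*(-⅓) + 1/R = -22/3 + 1/R)
t(N) = -5 + N³/4 (t(N) = -5 + ((N*N)*N)/4 = -5 + (N²*N)/4 = -5 + N³/4)
1/t(f(Y)) = 1/(-5 + (-22/3 + 1/6)³/4) = 1/(-5 + (-22/3 + ⅙)³/4) = 1/(-5 + (-43/6)³/4) = 1/(-5 + (¼)*(-79507/216)) = 1/(-5 - 79507/864) = 1/(-83827/864) = -864/83827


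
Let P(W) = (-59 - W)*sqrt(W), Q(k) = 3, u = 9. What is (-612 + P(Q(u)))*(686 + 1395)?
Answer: -1273572 - 129022*sqrt(3) ≈ -1.4970e+6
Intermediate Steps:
P(W) = sqrt(W)*(-59 - W)
(-612 + P(Q(u)))*(686 + 1395) = (-612 + sqrt(3)*(-59 - 1*3))*(686 + 1395) = (-612 + sqrt(3)*(-59 - 3))*2081 = (-612 + sqrt(3)*(-62))*2081 = (-612 - 62*sqrt(3))*2081 = -1273572 - 129022*sqrt(3)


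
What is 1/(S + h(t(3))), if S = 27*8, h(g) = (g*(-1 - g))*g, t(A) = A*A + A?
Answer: -1/1656 ≈ -0.00060386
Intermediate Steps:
t(A) = A + A² (t(A) = A² + A = A + A²)
h(g) = g²*(-1 - g)
S = 216
1/(S + h(t(3))) = 1/(216 + (3*(1 + 3))²*(-1 - 3*(1 + 3))) = 1/(216 + (3*4)²*(-1 - 3*4)) = 1/(216 + 12²*(-1 - 1*12)) = 1/(216 + 144*(-1 - 12)) = 1/(216 + 144*(-13)) = 1/(216 - 1872) = 1/(-1656) = -1/1656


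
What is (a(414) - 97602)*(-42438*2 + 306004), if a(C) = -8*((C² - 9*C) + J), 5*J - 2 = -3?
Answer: -1590972176656/5 ≈ -3.1819e+11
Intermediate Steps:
J = -⅕ (J = ⅖ + (⅕)*(-3) = ⅖ - ⅗ = -⅕ ≈ -0.20000)
a(C) = 8/5 - 8*C² + 72*C (a(C) = -8*((C² - 9*C) - ⅕) = -8*(-⅕ + C² - 9*C) = 8/5 - 8*C² + 72*C)
(a(414) - 97602)*(-42438*2 + 306004) = ((8/5 - 8*414² + 72*414) - 97602)*(-42438*2 + 306004) = ((8/5 - 8*171396 + 29808) - 97602)*(-84876 + 306004) = ((8/5 - 1371168 + 29808) - 97602)*221128 = (-6706792/5 - 97602)*221128 = -7194802/5*221128 = -1590972176656/5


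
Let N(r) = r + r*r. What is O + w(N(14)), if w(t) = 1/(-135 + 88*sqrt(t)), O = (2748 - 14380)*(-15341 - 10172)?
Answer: 31813742322425/107201 + 88*sqrt(210)/1608015 ≈ 2.9677e+8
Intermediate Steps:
N(r) = r + r**2
O = 296767216 (O = -11632*(-25513) = 296767216)
O + w(N(14)) = 296767216 + 1/(-135 + 88*sqrt(14*(1 + 14))) = 296767216 + 1/(-135 + 88*sqrt(14*15)) = 296767216 + 1/(-135 + 88*sqrt(210))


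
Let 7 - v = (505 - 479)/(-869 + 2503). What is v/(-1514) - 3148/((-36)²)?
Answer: -487659475/200383956 ≈ -2.4336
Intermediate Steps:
v = 5706/817 (v = 7 - (505 - 479)/(-869 + 2503) = 7 - 26/1634 = 7 - 1*13/817 = 7 - 13/817 = 5706/817 ≈ 6.9841)
v/(-1514) - 3148/((-36)²) = (5706/817)/(-1514) - 3148/((-36)²) = (5706/817)*(-1/1514) - 3148/1296 = -2853/618469 - 3148*1/1296 = -2853/618469 - 787/324 = -487659475/200383956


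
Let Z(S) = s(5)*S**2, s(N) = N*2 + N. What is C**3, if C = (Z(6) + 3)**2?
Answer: 25632972850442049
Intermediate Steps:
s(N) = 3*N (s(N) = 2*N + N = 3*N)
Z(S) = 15*S**2 (Z(S) = (3*5)*S**2 = 15*S**2)
C = 294849 (C = (15*6**2 + 3)**2 = (15*36 + 3)**2 = (540 + 3)**2 = 543**2 = 294849)
C**3 = 294849**3 = 25632972850442049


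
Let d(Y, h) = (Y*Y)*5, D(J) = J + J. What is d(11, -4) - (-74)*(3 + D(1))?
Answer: 975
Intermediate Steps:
D(J) = 2*J
d(Y, h) = 5*Y**2 (d(Y, h) = Y**2*5 = 5*Y**2)
d(11, -4) - (-74)*(3 + D(1)) = 5*11**2 - (-74)*(3 + 2*1) = 5*121 - (-74)*(3 + 2) = 605 - (-74)*5 = 605 - 37*(-10) = 605 + 370 = 975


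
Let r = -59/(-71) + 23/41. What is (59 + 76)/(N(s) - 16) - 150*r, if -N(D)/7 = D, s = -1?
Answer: -651465/2911 ≈ -223.79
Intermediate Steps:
N(D) = -7*D
r = 4052/2911 (r = -59*(-1/71) + 23*(1/41) = 59/71 + 23/41 = 4052/2911 ≈ 1.3920)
(59 + 76)/(N(s) - 16) - 150*r = (59 + 76)/(-7*(-1) - 16) - 150*4052/2911 = 135/(7 - 16) - 607800/2911 = 135/(-9) - 607800/2911 = 135*(-⅑) - 607800/2911 = -15 - 607800/2911 = -651465/2911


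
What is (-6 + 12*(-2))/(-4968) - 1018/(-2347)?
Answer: 854639/1943316 ≈ 0.43978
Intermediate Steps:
(-6 + 12*(-2))/(-4968) - 1018/(-2347) = (-6 - 24)*(-1/4968) - 1018*(-1/2347) = -30*(-1/4968) + 1018/2347 = 5/828 + 1018/2347 = 854639/1943316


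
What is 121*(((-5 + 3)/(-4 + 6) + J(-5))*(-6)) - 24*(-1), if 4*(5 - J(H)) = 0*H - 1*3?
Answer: -6849/2 ≈ -3424.5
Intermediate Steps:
J(H) = 23/4 (J(H) = 5 - (0*H - 1*3)/4 = 5 - (0 - 3)/4 = 5 - ¼*(-3) = 5 + ¾ = 23/4)
121*(((-5 + 3)/(-4 + 6) + J(-5))*(-6)) - 24*(-1) = 121*(((-5 + 3)/(-4 + 6) + 23/4)*(-6)) - 24*(-1) = 121*((-2/2 + 23/4)*(-6)) + 24 = 121*((-2*½ + 23/4)*(-6)) + 24 = 121*((-1 + 23/4)*(-6)) + 24 = 121*((19/4)*(-6)) + 24 = 121*(-57/2) + 24 = -6897/2 + 24 = -6849/2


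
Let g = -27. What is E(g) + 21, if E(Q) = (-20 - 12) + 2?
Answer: -9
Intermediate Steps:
E(Q) = -30 (E(Q) = -32 + 2 = -30)
E(g) + 21 = -30 + 21 = -9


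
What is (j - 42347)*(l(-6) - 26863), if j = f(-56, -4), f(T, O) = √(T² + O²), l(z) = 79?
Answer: 1134222048 - 107136*√197 ≈ 1.1327e+9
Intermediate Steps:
f(T, O) = √(O² + T²)
j = 4*√197 (j = √((-4)² + (-56)²) = √(16 + 3136) = √3152 = 4*√197 ≈ 56.143)
(j - 42347)*(l(-6) - 26863) = (4*√197 - 42347)*(79 - 26863) = (-42347 + 4*√197)*(-26784) = 1134222048 - 107136*√197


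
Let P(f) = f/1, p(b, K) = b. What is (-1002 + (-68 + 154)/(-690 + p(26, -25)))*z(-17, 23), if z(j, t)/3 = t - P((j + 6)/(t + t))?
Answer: -1066991349/15272 ≈ -69866.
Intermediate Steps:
P(f) = f (P(f) = f*1 = f)
z(j, t) = 3*t - 3*(6 + j)/(2*t) (z(j, t) = 3*(t - (j + 6)/(t + t)) = 3*(t - (6 + j)/(2*t)) = 3*t - 3*(6 + j)/(2*t))
(-1002 + (-68 + 154)/(-690 + p(26, -25)))*z(-17, 23) = (-1002 + (-68 + 154)/(-690 + 26))*((3/2)*(-6 - 1*(-17) + 2*23²)/23) = (-1002 + 86/(-664))*((3/2)*(1/23)*(-6 + 17 + 2*529)) = (-1002 + 86*(-1/664))*((3/2)*(1/23)*(-6 + 17 + 1058)) = (-1002 - 43/332)*((3/2)*(1/23)*1069) = -332707/332*3207/46 = -1066991349/15272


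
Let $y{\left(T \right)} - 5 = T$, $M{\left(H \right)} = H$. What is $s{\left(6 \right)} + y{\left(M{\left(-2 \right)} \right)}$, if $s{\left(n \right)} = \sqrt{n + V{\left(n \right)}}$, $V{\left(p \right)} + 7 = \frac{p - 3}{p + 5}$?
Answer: $3 + \frac{2 i \sqrt{22}}{11} \approx 3.0 + 0.8528 i$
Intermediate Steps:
$y{\left(T \right)} = 5 + T$
$V{\left(p \right)} = -7 + \frac{-3 + p}{5 + p}$ ($V{\left(p \right)} = -7 + \frac{p - 3}{p + 5} = -7 + \frac{-3 + p}{5 + p}$)
$s{\left(n \right)} = \sqrt{n + \frac{2 \left(-19 - 3 n\right)}{5 + n}}$
$s{\left(6 \right)} + y{\left(M{\left(-2 \right)} \right)} = \sqrt{\frac{-38 + 6^{2} - 6}{5 + 6}} + \left(5 - 2\right) = \sqrt{\frac{-38 + 36 - 6}{11}} + 3 = \sqrt{\frac{1}{11} \left(-8\right)} + 3 = \sqrt{- \frac{8}{11}} + 3 = \frac{2 i \sqrt{22}}{11} + 3 = 3 + \frac{2 i \sqrt{22}}{11}$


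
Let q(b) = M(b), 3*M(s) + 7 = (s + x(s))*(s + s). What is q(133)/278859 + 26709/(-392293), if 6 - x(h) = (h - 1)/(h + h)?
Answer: -7894022438/328183301061 ≈ -0.024054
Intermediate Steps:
x(h) = 6 - (-1 + h)/(2*h) (x(h) = 6 - (h - 1)/(h + h) = 6 - (-1 + h)/(2*h))
M(s) = -7/3 + 2*s*(s + (1 + 11*s)/(2*s))/3 (M(s) = -7/3 + ((s + (1 + 11*s)/(2*s))*(s + s))/3 = -7/3 + ((s + (1 + 11*s)/(2*s))*(2*s))/3 = -7/3 + (2*s*(s + (1 + 11*s)/(2*s)))/3 = -7/3 + 2*s*(s + (1 + 11*s)/(2*s))/3)
q(b) = -2 + 2*b²/3 + 11*b/3
q(133)/278859 + 26709/(-392293) = (-2 + (⅔)*133² + (11/3)*133)/278859 + 26709/(-392293) = (-2 + (⅔)*17689 + 1463/3)*(1/278859) + 26709*(-1/392293) = (-2 + 35378/3 + 1463/3)*(1/278859) - 26709/392293 = (36835/3)*(1/278859) - 26709/392293 = 36835/836577 - 26709/392293 = -7894022438/328183301061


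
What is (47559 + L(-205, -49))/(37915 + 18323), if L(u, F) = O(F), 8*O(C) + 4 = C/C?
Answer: 126823/149968 ≈ 0.84567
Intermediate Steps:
O(C) = -3/8 (O(C) = -1/2 + (C/C)/8 = -1/2 + (1/8)*1 = -1/2 + 1/8 = -3/8)
L(u, F) = -3/8
(47559 + L(-205, -49))/(37915 + 18323) = (47559 - 3/8)/(37915 + 18323) = (380469/8)/56238 = (380469/8)*(1/56238) = 126823/149968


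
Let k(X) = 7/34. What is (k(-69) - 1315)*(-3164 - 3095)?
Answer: 279796077/34 ≈ 8.2293e+6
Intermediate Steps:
k(X) = 7/34 (k(X) = 7*(1/34) = 7/34)
(k(-69) - 1315)*(-3164 - 3095) = (7/34 - 1315)*(-3164 - 3095) = -44703/34*(-6259) = 279796077/34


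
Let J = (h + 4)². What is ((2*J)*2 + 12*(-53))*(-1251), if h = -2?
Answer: 775620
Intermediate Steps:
J = 4 (J = (-2 + 4)² = 2² = 4)
((2*J)*2 + 12*(-53))*(-1251) = ((2*4)*2 + 12*(-53))*(-1251) = (8*2 - 636)*(-1251) = (16 - 636)*(-1251) = -620*(-1251) = 775620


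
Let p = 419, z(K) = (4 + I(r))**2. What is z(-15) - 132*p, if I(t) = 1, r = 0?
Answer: -55283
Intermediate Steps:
z(K) = 25 (z(K) = (4 + 1)**2 = 5**2 = 25)
z(-15) - 132*p = 25 - 132*419 = 25 - 55308 = -55283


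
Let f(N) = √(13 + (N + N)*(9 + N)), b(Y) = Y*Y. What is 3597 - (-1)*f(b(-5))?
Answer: 3597 + √1713 ≈ 3638.4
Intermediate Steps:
b(Y) = Y²
f(N) = √(13 + 2*N*(9 + N)) (f(N) = √(13 + (2*N)*(9 + N)) = √(13 + 2*N*(9 + N)))
3597 - (-1)*f(b(-5)) = 3597 - (-1)*√(13 + 2*((-5)²)² + 18*(-5)²) = 3597 - (-1)*√(13 + 2*25² + 18*25) = 3597 - (-1)*√(13 + 2*625 + 450) = 3597 - (-1)*√(13 + 1250 + 450) = 3597 - (-1)*√1713 = 3597 + √1713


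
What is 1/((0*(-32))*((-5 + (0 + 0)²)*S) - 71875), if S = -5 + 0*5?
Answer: -1/71875 ≈ -1.3913e-5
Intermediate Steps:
S = -5 (S = -5 + 0 = -5)
1/((0*(-32))*((-5 + (0 + 0)²)*S) - 71875) = 1/((0*(-32))*((-5 + (0 + 0)²)*(-5)) - 71875) = 1/(0*((-5 + 0²)*(-5)) - 71875) = 1/(0*((-5 + 0)*(-5)) - 71875) = 1/(0*(-5*(-5)) - 71875) = 1/(0*25 - 71875) = 1/(0 - 71875) = 1/(-71875) = -1/71875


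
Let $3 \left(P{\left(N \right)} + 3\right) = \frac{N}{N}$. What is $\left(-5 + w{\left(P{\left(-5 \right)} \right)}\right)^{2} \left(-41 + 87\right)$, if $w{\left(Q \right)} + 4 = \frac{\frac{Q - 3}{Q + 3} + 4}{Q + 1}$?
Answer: $\frac{1656}{25} \approx 66.24$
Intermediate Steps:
$P{\left(N \right)} = - \frac{8}{3}$ ($P{\left(N \right)} = -3 + \frac{N \frac{1}{N}}{3} = -3 + \frac{1}{3} \cdot 1 = -3 + \frac{1}{3} = - \frac{8}{3}$)
$w{\left(Q \right)} = -4 + \frac{4 + \frac{-3 + Q}{3 + Q}}{1 + Q}$ ($w{\left(Q \right)} = -4 + \frac{\frac{Q - 3}{Q + 3} + 4}{Q + 1} = -4 + \frac{\frac{-3 + Q}{3 + Q} + 4}{1 + Q} = -4 + \frac{4 + \frac{-3 + Q}{3 + Q}}{1 + Q}$)
$\left(-5 + w{\left(P{\left(-5 \right)} \right)}\right)^{2} \left(-41 + 87\right) = \left(-5 + \frac{-3 - - \frac{88}{3} - 4 \left(- \frac{8}{3}\right)^{2}}{3 + \left(- \frac{8}{3}\right)^{2} + 4 \left(- \frac{8}{3}\right)}\right)^{2} \left(-41 + 87\right) = \left(-5 + \frac{-3 + \frac{88}{3} - \frac{256}{9}}{3 + \frac{64}{9} - \frac{32}{3}}\right)^{2} \cdot 46 = \left(-5 + \frac{-3 + \frac{88}{3} - \frac{256}{9}}{- \frac{5}{9}}\right)^{2} \cdot 46 = \left(-5 - - \frac{19}{5}\right)^{2} \cdot 46 = \left(-5 + \frac{19}{5}\right)^{2} \cdot 46 = \left(- \frac{6}{5}\right)^{2} \cdot 46 = \frac{36}{25} \cdot 46 = \frac{1656}{25}$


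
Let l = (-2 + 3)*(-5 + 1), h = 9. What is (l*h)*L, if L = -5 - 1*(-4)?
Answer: 36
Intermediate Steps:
l = -4 (l = 1*(-4) = -4)
L = -1 (L = -5 + 4 = -1)
(l*h)*L = -4*9*(-1) = -36*(-1) = 36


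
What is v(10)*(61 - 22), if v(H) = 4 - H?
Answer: -234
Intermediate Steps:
v(10)*(61 - 22) = (4 - 1*10)*(61 - 22) = (4 - 10)*39 = -6*39 = -234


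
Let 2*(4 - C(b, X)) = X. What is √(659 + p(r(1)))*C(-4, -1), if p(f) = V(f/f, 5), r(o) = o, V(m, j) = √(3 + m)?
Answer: 9*√661/2 ≈ 115.69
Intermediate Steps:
C(b, X) = 4 - X/2
p(f) = 2 (p(f) = √(3 + f/f) = √(3 + 1) = √4 = 2)
√(659 + p(r(1)))*C(-4, -1) = √(659 + 2)*(4 - ½*(-1)) = √661*(4 + ½) = √661*(9/2) = 9*√661/2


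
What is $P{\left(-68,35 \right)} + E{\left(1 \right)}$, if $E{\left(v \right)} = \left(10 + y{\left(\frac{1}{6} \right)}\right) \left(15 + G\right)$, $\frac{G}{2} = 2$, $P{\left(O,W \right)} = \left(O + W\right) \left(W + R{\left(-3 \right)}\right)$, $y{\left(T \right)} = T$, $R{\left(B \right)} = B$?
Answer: $- \frac{5177}{6} \approx -862.83$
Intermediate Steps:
$P{\left(O,W \right)} = \left(-3 + W\right) \left(O + W\right)$ ($P{\left(O,W \right)} = \left(O + W\right) \left(W - 3\right) = \left(O + W\right) \left(-3 + W\right) = \left(-3 + W\right) \left(O + W\right)$)
$G = 4$ ($G = 2 \cdot 2 = 4$)
$E{\left(v \right)} = \frac{1159}{6}$ ($E{\left(v \right)} = \left(10 + \frac{1}{6}\right) \left(15 + 4\right) = \left(10 + \frac{1}{6}\right) 19 = \frac{61}{6} \cdot 19 = \frac{1159}{6}$)
$P{\left(-68,35 \right)} + E{\left(1 \right)} = \left(35^{2} - -204 - 105 - 2380\right) + \frac{1159}{6} = \left(1225 + 204 - 105 - 2380\right) + \frac{1159}{6} = -1056 + \frac{1159}{6} = - \frac{5177}{6}$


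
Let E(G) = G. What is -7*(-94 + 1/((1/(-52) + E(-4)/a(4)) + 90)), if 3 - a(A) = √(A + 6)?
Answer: 18217542910/27689169 + 75712*√10/27689169 ≈ 657.94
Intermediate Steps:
a(A) = 3 - √(6 + A) (a(A) = 3 - √(A + 6) = 3 - √(6 + A))
-7*(-94 + 1/((1/(-52) + E(-4)/a(4)) + 90)) = -7*(-94 + 1/((1/(-52) - 4/(3 - √(6 + 4))) + 90)) = -7*(-94 + 1/((1*(-1/52) - 4/(3 - √10)) + 90)) = -7*(-94 + 1/((-1/52 - 4/(3 - √10)) + 90)) = -7*(-94 + 1/(4679/52 - 4/(3 - √10))) = 658 - 7/(4679/52 - 4/(3 - √10))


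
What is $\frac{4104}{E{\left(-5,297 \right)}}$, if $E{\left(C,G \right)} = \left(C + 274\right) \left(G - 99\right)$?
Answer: $\frac{228}{2959} \approx 0.077053$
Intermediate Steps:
$E{\left(C,G \right)} = \left(-99 + G\right) \left(274 + C\right)$ ($E{\left(C,G \right)} = \left(274 + C\right) \left(-99 + G\right) = \left(-99 + G\right) \left(274 + C\right)$)
$\frac{4104}{E{\left(-5,297 \right)}} = \frac{4104}{-27126 - -495 + 274 \cdot 297 - 1485} = \frac{4104}{-27126 + 495 + 81378 - 1485} = \frac{4104}{53262} = 4104 \cdot \frac{1}{53262} = \frac{228}{2959}$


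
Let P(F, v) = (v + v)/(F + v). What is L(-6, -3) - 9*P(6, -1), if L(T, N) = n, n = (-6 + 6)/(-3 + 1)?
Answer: 18/5 ≈ 3.6000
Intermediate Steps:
P(F, v) = 2*v/(F + v) (P(F, v) = (2*v)/(F + v) = 2*v/(F + v))
n = 0 (n = 0/(-2) = 0*(-½) = 0)
L(T, N) = 0
L(-6, -3) - 9*P(6, -1) = 0 - 18*(-1)/(6 - 1) = 0 - 18*(-1)/5 = 0 - 9*(-⅖) = 0 + 18/5 = 18/5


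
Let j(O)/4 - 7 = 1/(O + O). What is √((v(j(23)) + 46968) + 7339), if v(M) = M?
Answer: √28743261/23 ≈ 233.10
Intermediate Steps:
j(O) = 28 + 2/O (j(O) = 28 + 4/(O + O) = 28 + 4/((2*O)) = 28 + 4*(1/(2*O)) = 28 + 2/O)
√((v(j(23)) + 46968) + 7339) = √(((28 + 2/23) + 46968) + 7339) = √((646/23 + 46968) + 7339) = √(1080910/23 + 7339) = √(1249707/23) = √28743261/23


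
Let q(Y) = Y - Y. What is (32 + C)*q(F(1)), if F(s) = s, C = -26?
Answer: 0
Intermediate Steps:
q(Y) = 0
(32 + C)*q(F(1)) = (32 - 26)*0 = 6*0 = 0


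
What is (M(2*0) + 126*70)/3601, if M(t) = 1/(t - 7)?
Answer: 61739/25207 ≈ 2.4493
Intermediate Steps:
M(t) = 1/(-7 + t)
(M(2*0) + 126*70)/3601 = (1/(-7 + 2*0) + 126*70)/3601 = (1/(-7 + 0) + 8820)*(1/3601) = (1/(-7) + 8820)*(1/3601) = (-⅐ + 8820)*(1/3601) = (61739/7)*(1/3601) = 61739/25207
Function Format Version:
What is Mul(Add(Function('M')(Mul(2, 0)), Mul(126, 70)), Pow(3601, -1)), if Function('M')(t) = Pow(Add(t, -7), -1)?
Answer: Rational(61739, 25207) ≈ 2.4493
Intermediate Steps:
Function('M')(t) = Pow(Add(-7, t), -1)
Mul(Add(Function('M')(Mul(2, 0)), Mul(126, 70)), Pow(3601, -1)) = Mul(Add(Pow(Add(-7, Mul(2, 0)), -1), Mul(126, 70)), Pow(3601, -1)) = Mul(Add(Pow(Add(-7, 0), -1), 8820), Rational(1, 3601)) = Mul(Add(Pow(-7, -1), 8820), Rational(1, 3601)) = Mul(Add(Rational(-1, 7), 8820), Rational(1, 3601)) = Mul(Rational(61739, 7), Rational(1, 3601)) = Rational(61739, 25207)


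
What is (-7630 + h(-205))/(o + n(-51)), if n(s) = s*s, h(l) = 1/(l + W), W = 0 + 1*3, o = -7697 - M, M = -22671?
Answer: -81119/186850 ≈ -0.43414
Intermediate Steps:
o = 14974 (o = -7697 - 1*(-22671) = -7697 + 22671 = 14974)
W = 3 (W = 0 + 3 = 3)
h(l) = 1/(3 + l) (h(l) = 1/(l + 3) = 1/(3 + l))
n(s) = s²
(-7630 + h(-205))/(o + n(-51)) = (-7630 + 1/(3 - 205))/(14974 + (-51)²) = (-7630 + 1/(-202))/(14974 + 2601) = (-7630 - 1/202)/17575 = -1541261/202*1/17575 = -81119/186850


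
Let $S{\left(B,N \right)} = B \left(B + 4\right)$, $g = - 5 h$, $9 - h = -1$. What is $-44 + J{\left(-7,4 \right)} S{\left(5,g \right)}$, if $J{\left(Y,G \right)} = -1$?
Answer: $-89$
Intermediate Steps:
$h = 10$ ($h = 9 - -1 = 9 + 1 = 10$)
$g = -50$ ($g = \left(-5\right) 10 = -50$)
$S{\left(B,N \right)} = B \left(4 + B\right)$
$-44 + J{\left(-7,4 \right)} S{\left(5,g \right)} = -44 - 5 \left(4 + 5\right) = -44 - 5 \cdot 9 = -44 - 45 = -89$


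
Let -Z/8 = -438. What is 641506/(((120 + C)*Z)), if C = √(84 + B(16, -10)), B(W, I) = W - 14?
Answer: 1603765/1044922 - 320753*√86/25078128 ≈ 1.4162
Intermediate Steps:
B(W, I) = -14 + W
Z = 3504 (Z = -8*(-438) = 3504)
C = √86 (C = √(84 + (-14 + 16)) = √(84 + 2) = √86 ≈ 9.2736)
641506/(((120 + C)*Z)) = 641506/(((120 + √86)*3504)) = 641506/(420480 + 3504*√86)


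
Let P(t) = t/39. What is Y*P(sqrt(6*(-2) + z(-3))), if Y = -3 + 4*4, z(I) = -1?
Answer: I*sqrt(13)/3 ≈ 1.2019*I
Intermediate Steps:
P(t) = t/39 (P(t) = t*(1/39) = t/39)
Y = 13 (Y = -3 + 16 = 13)
Y*P(sqrt(6*(-2) + z(-3))) = 13*(sqrt(6*(-2) - 1)/39) = 13*(sqrt(-12 - 1)/39) = 13*(sqrt(-13)/39) = 13*((I*sqrt(13))/39) = 13*(I*sqrt(13)/39) = I*sqrt(13)/3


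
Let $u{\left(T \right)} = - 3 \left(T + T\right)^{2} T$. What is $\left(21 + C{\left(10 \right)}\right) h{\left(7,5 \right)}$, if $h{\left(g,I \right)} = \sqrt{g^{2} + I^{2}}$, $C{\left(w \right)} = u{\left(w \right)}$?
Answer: $- 11979 \sqrt{74} \approx -1.0305 \cdot 10^{5}$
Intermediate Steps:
$u{\left(T \right)} = - 12 T^{3}$ ($u{\left(T \right)} = - 3 \left(2 T\right)^{2} T = - 3 \cdot 4 T^{2} T = - 12 T^{2} T = - 12 T^{3}$)
$C{\left(w \right)} = - 12 w^{3}$
$h{\left(g,I \right)} = \sqrt{I^{2} + g^{2}}$
$\left(21 + C{\left(10 \right)}\right) h{\left(7,5 \right)} = \left(21 - 12 \cdot 10^{3}\right) \sqrt{5^{2} + 7^{2}} = \left(21 - 12000\right) \sqrt{25 + 49} = \left(21 - 12000\right) \sqrt{74} = - 11979 \sqrt{74}$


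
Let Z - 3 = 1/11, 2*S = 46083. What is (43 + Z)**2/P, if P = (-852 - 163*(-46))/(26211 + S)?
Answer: 2301873795/146212 ≈ 15743.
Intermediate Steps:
S = 46083/2 (S = (1/2)*46083 = 46083/2 ≈ 23042.)
Z = 34/11 (Z = 3 + 1/11 = 34/11 ≈ 3.0909)
P = 13292/98505 (P = (-852 - 163*(-46))/(26211 + 46083/2) = (-852 + 7498)/(98505/2) = 6646*(2/98505) = 13292/98505 ≈ 0.13494)
(43 + Z)**2/P = (43 + 34/11)**2/(13292/98505) = (507/11)**2*(98505/13292) = (257049/121)*(98505/13292) = 2301873795/146212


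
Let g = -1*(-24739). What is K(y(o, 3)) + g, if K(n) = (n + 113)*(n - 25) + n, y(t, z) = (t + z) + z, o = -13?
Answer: 21340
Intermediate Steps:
y(t, z) = t + 2*z
g = 24739
K(n) = n + (-25 + n)*(113 + n) (K(n) = (113 + n)*(-25 + n) + n = (-25 + n)*(113 + n) + n = n + (-25 + n)*(113 + n))
K(y(o, 3)) + g = (-2825 + (-13 + 2*3)² + 89*(-13 + 2*3)) + 24739 = (-2825 + (-13 + 6)² + 89*(-13 + 6)) + 24739 = (-2825 + (-7)² + 89*(-7)) + 24739 = (-2825 + 49 - 623) + 24739 = -3399 + 24739 = 21340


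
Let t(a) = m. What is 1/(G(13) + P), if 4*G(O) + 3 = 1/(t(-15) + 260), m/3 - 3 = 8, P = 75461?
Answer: 586/44219707 ≈ 1.3252e-5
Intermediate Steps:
m = 33 (m = 9 + 3*8 = 9 + 24 = 33)
t(a) = 33
G(O) = -439/586 (G(O) = -¾ + 1/(4*(33 + 260)) = -¾ + (¼)/293 = -¾ + (¼)*(1/293) = -¾ + 1/1172 = -439/586)
1/(G(13) + P) = 1/(-439/586 + 75461) = 1/(44219707/586) = 586/44219707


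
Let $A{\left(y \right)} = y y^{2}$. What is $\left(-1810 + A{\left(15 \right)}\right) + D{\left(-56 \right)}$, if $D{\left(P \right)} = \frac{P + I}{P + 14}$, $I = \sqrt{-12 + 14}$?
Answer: $\frac{4699}{3} - \frac{\sqrt{2}}{42} \approx 1566.3$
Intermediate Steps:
$I = \sqrt{2} \approx 1.4142$
$A{\left(y \right)} = y^{3}$
$D{\left(P \right)} = \frac{P + \sqrt{2}}{14 + P}$ ($D{\left(P \right)} = \frac{P + \sqrt{2}}{P + 14} = \frac{P + \sqrt{2}}{14 + P}$)
$\left(-1810 + A{\left(15 \right)}\right) + D{\left(-56 \right)} = \left(-1810 + 15^{3}\right) + \frac{-56 + \sqrt{2}}{14 - 56} = \left(-1810 + 3375\right) + \frac{-56 + \sqrt{2}}{-42} = 1565 - \frac{-56 + \sqrt{2}}{42} = 1565 + \left(\frac{4}{3} - \frac{\sqrt{2}}{42}\right) = \frac{4699}{3} - \frac{\sqrt{2}}{42}$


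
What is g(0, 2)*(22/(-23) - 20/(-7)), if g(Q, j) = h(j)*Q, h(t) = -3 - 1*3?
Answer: 0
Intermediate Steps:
h(t) = -6 (h(t) = -3 - 3 = -6)
g(Q, j) = -6*Q
g(0, 2)*(22/(-23) - 20/(-7)) = (-6*0)*(22/(-23) - 20/(-7)) = 0*(22*(-1/23) - 20*(-⅐)) = 0*(-22/23 + 20/7) = 0*(306/161) = 0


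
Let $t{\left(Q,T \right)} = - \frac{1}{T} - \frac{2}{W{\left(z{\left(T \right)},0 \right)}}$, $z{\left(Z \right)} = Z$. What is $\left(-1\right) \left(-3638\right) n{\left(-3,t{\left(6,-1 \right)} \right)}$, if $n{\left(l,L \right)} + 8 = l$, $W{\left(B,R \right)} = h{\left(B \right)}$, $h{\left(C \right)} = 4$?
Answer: $-40018$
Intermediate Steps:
$W{\left(B,R \right)} = 4$
$t{\left(Q,T \right)} = - \frac{1}{2} - \frac{1}{T}$ ($t{\left(Q,T \right)} = - \frac{1}{T} - \frac{2}{4} = - \frac{1}{T} - \frac{1}{2} = - \frac{1}{2} - \frac{1}{T}$)
$n{\left(l,L \right)} = -8 + l$
$\left(-1\right) \left(-3638\right) n{\left(-3,t{\left(6,-1 \right)} \right)} = \left(-1\right) \left(-3638\right) \left(-8 - 3\right) = 3638 \left(-11\right) = -40018$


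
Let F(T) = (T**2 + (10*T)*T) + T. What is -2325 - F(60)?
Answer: -41985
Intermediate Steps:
F(T) = T + 11*T**2 (F(T) = (T**2 + 10*T**2) + T = 11*T**2 + T = T + 11*T**2)
-2325 - F(60) = -2325 - 60*(1 + 11*60) = -2325 - 60*(1 + 660) = -2325 - 60*661 = -2325 - 1*39660 = -2325 - 39660 = -41985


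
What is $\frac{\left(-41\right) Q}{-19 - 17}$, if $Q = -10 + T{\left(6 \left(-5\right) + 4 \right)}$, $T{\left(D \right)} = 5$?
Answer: $- \frac{205}{36} \approx -5.6944$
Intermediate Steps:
$Q = -5$ ($Q = -10 + 5 = -5$)
$\frac{\left(-41\right) Q}{-19 - 17} = \frac{\left(-41\right) \left(-5\right)}{-19 - 17} = \frac{205}{-36} = 205 \left(- \frac{1}{36}\right) = - \frac{205}{36}$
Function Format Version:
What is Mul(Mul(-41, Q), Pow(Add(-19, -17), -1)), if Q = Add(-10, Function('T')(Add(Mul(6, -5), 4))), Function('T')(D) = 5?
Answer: Rational(-205, 36) ≈ -5.6944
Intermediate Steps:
Q = -5 (Q = Add(-10, 5) = -5)
Mul(Mul(-41, Q), Pow(Add(-19, -17), -1)) = Mul(Mul(-41, -5), Pow(Add(-19, -17), -1)) = Mul(205, Pow(-36, -1)) = Mul(205, Rational(-1, 36)) = Rational(-205, 36)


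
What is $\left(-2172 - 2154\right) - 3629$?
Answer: $-7955$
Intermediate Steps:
$\left(-2172 - 2154\right) - 3629 = -4326 - 3629 = -7955$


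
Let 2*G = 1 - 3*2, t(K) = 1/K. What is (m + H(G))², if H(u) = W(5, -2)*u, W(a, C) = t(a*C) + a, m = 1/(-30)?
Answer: 543169/3600 ≈ 150.88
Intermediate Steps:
m = -1/30 ≈ -0.033333
W(a, C) = a + 1/(C*a) (W(a, C) = 1/(a*C) + a = 1/(C*a) + a = a + 1/(C*a))
G = -5/2 (G = (1 - 3*2)/2 = (1 - 6)/2 = (½)*(-5) = -5/2 ≈ -2.5000)
H(u) = 49*u/10 (H(u) = (5 + 1/(-2*5))*u = (5 - ½*⅕)*u = (5 - ⅒)*u = 49*u/10)
(m + H(G))² = (-1/30 + (49/10)*(-5/2))² = (-1/30 - 49/4)² = (-737/60)² = 543169/3600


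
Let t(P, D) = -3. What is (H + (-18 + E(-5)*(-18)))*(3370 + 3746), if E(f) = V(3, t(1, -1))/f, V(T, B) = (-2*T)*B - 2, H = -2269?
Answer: -79322052/5 ≈ -1.5864e+7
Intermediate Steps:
V(T, B) = -2 - 2*B*T (V(T, B) = -2*B*T - 2 = -2 - 2*B*T)
E(f) = 16/f (E(f) = (-2 - 2*(-3)*3)/f = (-2 + 18)/f = 16/f)
(H + (-18 + E(-5)*(-18)))*(3370 + 3746) = (-2269 + (-18 + (16/(-5))*(-18)))*(3370 + 3746) = (-2269 + (-18 + (16*(-1/5))*(-18)))*7116 = (-2269 + (-18 - 16/5*(-18)))*7116 = (-2269 + (-18 + 288/5))*7116 = (-2269 + 198/5)*7116 = -11147/5*7116 = -79322052/5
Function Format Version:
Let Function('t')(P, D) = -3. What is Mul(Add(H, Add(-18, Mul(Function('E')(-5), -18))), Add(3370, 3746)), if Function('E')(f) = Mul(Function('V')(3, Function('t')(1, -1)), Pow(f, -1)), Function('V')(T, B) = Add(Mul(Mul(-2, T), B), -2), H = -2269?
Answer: Rational(-79322052, 5) ≈ -1.5864e+7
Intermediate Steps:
Function('V')(T, B) = Add(-2, Mul(-2, B, T)) (Function('V')(T, B) = Add(Mul(-2, B, T), -2) = Add(-2, Mul(-2, B, T)))
Function('E')(f) = Mul(16, Pow(f, -1)) (Function('E')(f) = Mul(Add(-2, Mul(-2, -3, 3)), Pow(f, -1)) = Mul(Add(-2, 18), Pow(f, -1)) = Mul(16, Pow(f, -1)))
Mul(Add(H, Add(-18, Mul(Function('E')(-5), -18))), Add(3370, 3746)) = Mul(Add(-2269, Add(-18, Mul(Mul(16, Pow(-5, -1)), -18))), Add(3370, 3746)) = Mul(Add(-2269, Add(-18, Mul(Mul(16, Rational(-1, 5)), -18))), 7116) = Mul(Add(-2269, Add(-18, Mul(Rational(-16, 5), -18))), 7116) = Mul(Add(-2269, Add(-18, Rational(288, 5))), 7116) = Mul(Add(-2269, Rational(198, 5)), 7116) = Mul(Rational(-11147, 5), 7116) = Rational(-79322052, 5)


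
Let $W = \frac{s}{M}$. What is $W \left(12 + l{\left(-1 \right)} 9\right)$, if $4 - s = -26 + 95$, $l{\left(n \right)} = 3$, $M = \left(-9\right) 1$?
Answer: $\frac{845}{3} \approx 281.67$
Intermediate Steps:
$M = -9$
$s = -65$ ($s = 4 - \left(-26 + 95\right) = 4 - 69 = -65$)
$W = \frac{65}{9}$ ($W = - \frac{65}{-9} = \left(-65\right) \left(- \frac{1}{9}\right) = \frac{65}{9} \approx 7.2222$)
$W \left(12 + l{\left(-1 \right)} 9\right) = \frac{65 \left(12 + 3 \cdot 9\right)}{9} = \frac{65 \left(12 + 27\right)}{9} = \frac{65}{9} \cdot 39 = \frac{845}{3}$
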